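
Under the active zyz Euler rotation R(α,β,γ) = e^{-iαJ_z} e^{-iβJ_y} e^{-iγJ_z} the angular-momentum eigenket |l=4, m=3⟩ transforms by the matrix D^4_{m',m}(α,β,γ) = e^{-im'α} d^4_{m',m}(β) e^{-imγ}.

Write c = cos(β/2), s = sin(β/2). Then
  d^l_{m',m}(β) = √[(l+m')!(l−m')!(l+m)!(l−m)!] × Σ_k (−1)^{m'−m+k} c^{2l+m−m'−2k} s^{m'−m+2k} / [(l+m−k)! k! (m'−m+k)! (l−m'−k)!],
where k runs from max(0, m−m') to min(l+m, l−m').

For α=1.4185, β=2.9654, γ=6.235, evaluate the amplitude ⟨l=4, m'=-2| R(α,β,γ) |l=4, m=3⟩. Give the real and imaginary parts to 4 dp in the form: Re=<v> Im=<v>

Split into d^4_{-2,3}(β=2.9654) × two z-phases.
c=cos(2.9654/2)=0.087982, s=sin(2.9654/2)=0.996122; N=√[2·720·5040·1]=2693.993318
The bounds max(0,m−m')=5 and min(l+m,l−m')=6 give 2 terms
  k=5: (−1)^0·2693.9933/(240)·0.0880^3·0.9961^5 = +0.007498
  k=6: (−1)^1·2693.9933/(720)·0.0880^1·0.9961^7 = -0.320367
d^4_{-2,3}(2.9654) = +0.007498 -0.320367 = -0.312869
Attach z-rotation phases: D = e^{-i(-2)(1.4185)}·(-0.312869)·e^{-i(3)(6.235)} = +0.308871-0.049857i

Re=0.3089 Im=-0.0499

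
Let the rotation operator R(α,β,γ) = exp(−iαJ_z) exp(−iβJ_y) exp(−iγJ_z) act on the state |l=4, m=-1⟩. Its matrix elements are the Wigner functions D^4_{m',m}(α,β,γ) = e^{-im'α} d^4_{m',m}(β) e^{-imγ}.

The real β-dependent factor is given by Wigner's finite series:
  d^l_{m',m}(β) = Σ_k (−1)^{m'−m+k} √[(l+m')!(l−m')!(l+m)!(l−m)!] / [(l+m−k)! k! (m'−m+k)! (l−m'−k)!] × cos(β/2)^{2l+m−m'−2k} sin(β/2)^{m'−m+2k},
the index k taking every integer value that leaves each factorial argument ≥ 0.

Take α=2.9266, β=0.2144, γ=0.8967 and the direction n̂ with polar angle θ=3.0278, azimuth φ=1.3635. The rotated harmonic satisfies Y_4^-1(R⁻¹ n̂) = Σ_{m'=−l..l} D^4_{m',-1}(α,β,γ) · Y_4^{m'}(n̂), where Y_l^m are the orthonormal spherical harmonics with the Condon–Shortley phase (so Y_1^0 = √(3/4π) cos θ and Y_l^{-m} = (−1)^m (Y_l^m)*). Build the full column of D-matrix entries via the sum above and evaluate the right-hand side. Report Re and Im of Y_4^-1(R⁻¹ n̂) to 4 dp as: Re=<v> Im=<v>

Need the full column D^4_{m',-1} for m'=−4..4 at α=2.9266, β=0.2144, γ=0.8967.
cos(β/2)=0.994260, sin(β/2)=0.106995
d^4_{-4,-1}: single k=3 term ⇒ +0.008906;  D = +0.008900+0.000327i
d^4_{-3,-1}: k∈[2..3] ⇒ +0.087780 -0.001694 = +0.086086;  D = -0.083373-0.021442i
d^4_{-2,-1}: k∈[1..3] ⇒ +0.436011 -0.025246 +0.000195 = +0.410960;  D = +0.367008+0.184913i
d^4_{-1,-1}: k∈[0..3] ⇒ +0.954989 -0.165888 +0.003842 -0.000015 = +0.792928;  D = -0.615707-0.499640i
d^4_{0,-1}: k∈[0..3] ⇒ -0.459596 +0.031934 -0.000370 +0.000001 = -0.428031;  D = -0.267173-0.334408i
d^4_{1,-1}: k∈[0..3] ⇒ +0.110592 -0.003842 +0.000022 -0.000000 = +0.106772;  D = -0.047316-0.095716i
d^4_{2,-1}: k∈[0..2] ⇒ -0.016831 +0.000292 -0.000001 = -0.016539;  D = -0.003997-0.016049i
d^4_{3,-1}: k∈[0..1] ⇒ +0.001694 -0.000012 = +0.001682;  D = -0.000049-0.001682i
d^4_{4,-1}: single k=0 term ⇒ -0.000103;  D = +0.000019-0.000101i
Y_4^{m'}(θ=3.0278,φ=1.3635) and Σ D·Y over m':
  (+0.0089+0.0003i)·(+0.0000+0.0001i)  (-0.0834-0.0214i)·(+0.0011-0.0015i)  (+0.3670+0.1849i)·(-0.0233-0.0103i)  (-0.6157-0.4996i)·(-0.0429+0.2042i)  (-0.2672-0.3344i)·(+0.7923+0.0000i)  (-0.0473-0.0957i)·(+0.0429+0.2042i)  (-0.0040-0.0160i)·(-0.0233+0.0103i)  (-0.0000-0.0017i)·(-0.0011-0.0015i)  (+0.0000-0.0001i)·(+0.0000-0.0001i)
Y_4^-1(R⁻¹ n̂) = -0.072241-0.390653i

Re=-0.0722 Im=-0.3907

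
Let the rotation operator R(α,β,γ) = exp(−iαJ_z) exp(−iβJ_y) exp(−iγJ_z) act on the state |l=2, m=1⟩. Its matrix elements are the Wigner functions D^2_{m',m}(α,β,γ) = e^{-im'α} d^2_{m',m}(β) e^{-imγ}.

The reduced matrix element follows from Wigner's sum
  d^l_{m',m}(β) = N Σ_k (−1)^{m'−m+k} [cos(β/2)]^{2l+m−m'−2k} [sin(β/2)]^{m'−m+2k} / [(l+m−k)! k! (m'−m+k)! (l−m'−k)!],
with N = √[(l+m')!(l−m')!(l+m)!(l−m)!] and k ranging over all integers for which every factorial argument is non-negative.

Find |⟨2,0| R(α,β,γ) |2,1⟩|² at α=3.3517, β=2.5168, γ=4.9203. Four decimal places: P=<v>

First d^2_{0,1}(β=2.5168), then the phase factors e^{-i(0)α} and e^{-i(1)γ}:
Half-angle: c=0.307340, s=0.951600. N=√(2·2·6·1)=4.898979
k∈{1,2} keeps every argument non-negative
  k=1: (−1)^0·4.8990/(2)·0.3073^3·0.9516^1 = +0.067669
  k=2: (−1)^1·4.8990/(2)·0.3073^1·0.9516^3 = -0.648720
d^2_{0,1}(2.5168) = +0.067669 -0.648720 = -0.581052
|D^2_{0,1}|² = |d^2_{0,1}(β)|² = (-0.581052)² = 0.337621 (the z-rotation phases have unit modulus)

P=0.3376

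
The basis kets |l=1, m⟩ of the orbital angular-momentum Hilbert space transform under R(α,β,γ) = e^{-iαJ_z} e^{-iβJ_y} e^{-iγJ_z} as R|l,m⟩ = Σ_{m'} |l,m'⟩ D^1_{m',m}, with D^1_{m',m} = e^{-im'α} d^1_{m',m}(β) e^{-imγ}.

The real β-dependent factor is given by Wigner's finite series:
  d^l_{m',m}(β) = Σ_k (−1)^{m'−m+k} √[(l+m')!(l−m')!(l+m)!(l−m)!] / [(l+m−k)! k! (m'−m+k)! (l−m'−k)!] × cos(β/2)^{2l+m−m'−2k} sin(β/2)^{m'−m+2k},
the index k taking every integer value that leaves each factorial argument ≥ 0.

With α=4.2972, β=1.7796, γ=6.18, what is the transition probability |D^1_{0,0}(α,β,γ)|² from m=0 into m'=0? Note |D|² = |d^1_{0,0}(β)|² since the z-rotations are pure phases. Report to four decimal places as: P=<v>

P=0.0430

Split into d^1_{0,0}(β=1.7796) × two z-phases.
With c≡cos(β/2)=0.629567 and s≡sin(β/2)=0.776946, N=[1·1·1·1]^{1/2}=1.000000
k: max(0,(0)−(0))=0 … min(1+(0),1−(0))=1
  k=0: (−1)^0·1.0000/(1)·0.6296^2·0.7769^0 = +0.396355
  k=1: (−1)^1·1.0000/(1)·0.6296^0·0.7769^2 = -0.603645
d^1_{0,0}(1.7796) = +0.396355 -0.603645 = -0.207290
|D^1_{0,0}|² = |d^1_{0,0}(β)|² = (-0.207290)² = 0.042969 (the z-rotation phases have unit modulus)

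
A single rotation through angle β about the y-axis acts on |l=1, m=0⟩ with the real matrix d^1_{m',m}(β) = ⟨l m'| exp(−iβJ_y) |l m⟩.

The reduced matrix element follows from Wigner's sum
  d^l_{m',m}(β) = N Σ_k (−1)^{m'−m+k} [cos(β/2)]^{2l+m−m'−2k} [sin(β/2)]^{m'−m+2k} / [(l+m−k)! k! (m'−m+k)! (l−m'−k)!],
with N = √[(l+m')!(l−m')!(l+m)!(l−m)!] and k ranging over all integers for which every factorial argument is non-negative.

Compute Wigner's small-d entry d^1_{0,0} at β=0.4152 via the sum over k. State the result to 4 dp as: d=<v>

d^1_{0,0}(β=0.4152) via Wigner's sum:
With c≡cos(β/2)=0.978528 and s≡sin(β/2)=0.206112, N=[1·1·1·1]^{1/2}=1.000000
k∈{0,1} keeps every argument non-negative
  k=0: (−1)^0·1.0000/(1)·0.9785^2·0.2061^0 = +0.957518
  k=1: (−1)^1·1.0000/(1)·0.9785^0·0.2061^2 = -0.042482
d^1_{0,0}(0.4152) = +0.957518 -0.042482 = +0.915036

d=0.9150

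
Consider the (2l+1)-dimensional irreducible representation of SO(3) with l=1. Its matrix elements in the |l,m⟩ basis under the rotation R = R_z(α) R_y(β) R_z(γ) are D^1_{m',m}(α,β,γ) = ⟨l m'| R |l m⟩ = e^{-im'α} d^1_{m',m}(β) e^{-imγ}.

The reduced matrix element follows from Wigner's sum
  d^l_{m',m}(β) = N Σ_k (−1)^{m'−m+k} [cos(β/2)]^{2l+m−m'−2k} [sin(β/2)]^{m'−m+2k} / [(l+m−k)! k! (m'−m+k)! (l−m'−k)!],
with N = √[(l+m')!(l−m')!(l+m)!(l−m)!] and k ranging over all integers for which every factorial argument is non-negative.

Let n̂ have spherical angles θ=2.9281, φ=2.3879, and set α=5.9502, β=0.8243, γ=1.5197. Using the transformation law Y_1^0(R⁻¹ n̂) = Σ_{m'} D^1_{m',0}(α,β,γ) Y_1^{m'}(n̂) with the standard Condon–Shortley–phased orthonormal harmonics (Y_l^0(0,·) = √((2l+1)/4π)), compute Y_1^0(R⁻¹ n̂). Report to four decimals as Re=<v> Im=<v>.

Need the full column D^1_{m',0} for m'=−1..1 at α=5.9502, β=0.8243, γ=1.5197.
cos(β/2)=0.916262, sin(β/2)=0.400580
d^1_{-1,0}: single k=1 term ⇒ +0.519068;  D = +0.490556-0.169665i
d^1_{0,0}: k∈[0..1] ⇒ +0.839535 -0.160465 = +0.679071;  D = +0.679071+0.000000i
d^1_{1,0}: single k=0 term ⇒ -0.519068;  D = -0.490556-0.169665i
Y_1^{m'}(θ=2.9281,φ=2.3879) and Σ D·Y over m':
  (+0.4906-0.1697i)·(-0.0534-0.0501i)  (+0.6791+0.0000i)·(-0.4775+0.0000i)  (-0.4906-0.1697i)·(+0.0534-0.0501i)
Y_1^0(R⁻¹ n̂) = -0.393629+0.000000i

Re=-0.3936 Im=0.0000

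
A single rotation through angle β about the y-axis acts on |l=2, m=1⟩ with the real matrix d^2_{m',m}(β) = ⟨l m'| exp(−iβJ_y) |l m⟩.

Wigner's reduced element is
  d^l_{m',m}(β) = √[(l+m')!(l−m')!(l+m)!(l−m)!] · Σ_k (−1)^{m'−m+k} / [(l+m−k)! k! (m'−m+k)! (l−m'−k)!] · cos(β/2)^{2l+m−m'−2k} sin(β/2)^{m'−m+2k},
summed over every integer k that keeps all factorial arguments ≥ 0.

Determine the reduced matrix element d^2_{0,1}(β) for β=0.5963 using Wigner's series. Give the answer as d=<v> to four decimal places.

d=0.5691

d^2_{0,1}(β=0.5963) via Wigner's sum:
Half-angle: c=0.955882, s=0.293752. N=√(2·2·6·1)=4.898979
Admissible k: 1..2 (factorial args all ≥0)
  k=1: (−1)^0·4.8990/(2)·0.9559^3·0.2938^1 = +0.628448
  k=2: (−1)^1·4.8990/(2)·0.9559^1·0.2938^3 = -0.059350
d^2_{0,1}(0.5963) = +0.628448 -0.059350 = +0.569097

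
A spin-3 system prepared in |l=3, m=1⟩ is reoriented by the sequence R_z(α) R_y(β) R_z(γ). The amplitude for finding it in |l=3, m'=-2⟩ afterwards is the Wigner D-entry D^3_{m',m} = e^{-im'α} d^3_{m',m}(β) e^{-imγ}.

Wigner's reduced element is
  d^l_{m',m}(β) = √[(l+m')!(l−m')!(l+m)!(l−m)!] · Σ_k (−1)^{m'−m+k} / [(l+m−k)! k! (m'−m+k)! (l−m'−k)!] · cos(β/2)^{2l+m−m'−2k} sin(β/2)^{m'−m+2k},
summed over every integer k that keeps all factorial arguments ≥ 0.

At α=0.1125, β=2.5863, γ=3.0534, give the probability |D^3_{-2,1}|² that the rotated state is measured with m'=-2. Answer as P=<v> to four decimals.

First d^3_{-2,1}(β=2.5863), then the phase factors e^{-i(-2)α} and e^{-i(1)γ}:
With c≡cos(β/2)=0.274093 and s≡sin(β/2)=0.961703, N=[1·120·24·2]^{1/2}=75.894664
The bounds max(0,m−m')=3 and min(l+m,l−m')=4 give 2 terms
  k=3: (−1)^0·75.8947/(12)·0.2741^3·0.9617^3 = +0.115837
  k=4: (−1)^1·75.8947/(24)·0.2741^1·0.9617^5 = -0.713022
d^3_{-2,1}(2.5863) = +0.115837 -0.713022 = -0.597186
|D^3_{-2,1}|² = |d^3_{-2,1}(β)|² = (-0.597186)² = 0.356631 (the z-rotation phases have unit modulus)

P=0.3566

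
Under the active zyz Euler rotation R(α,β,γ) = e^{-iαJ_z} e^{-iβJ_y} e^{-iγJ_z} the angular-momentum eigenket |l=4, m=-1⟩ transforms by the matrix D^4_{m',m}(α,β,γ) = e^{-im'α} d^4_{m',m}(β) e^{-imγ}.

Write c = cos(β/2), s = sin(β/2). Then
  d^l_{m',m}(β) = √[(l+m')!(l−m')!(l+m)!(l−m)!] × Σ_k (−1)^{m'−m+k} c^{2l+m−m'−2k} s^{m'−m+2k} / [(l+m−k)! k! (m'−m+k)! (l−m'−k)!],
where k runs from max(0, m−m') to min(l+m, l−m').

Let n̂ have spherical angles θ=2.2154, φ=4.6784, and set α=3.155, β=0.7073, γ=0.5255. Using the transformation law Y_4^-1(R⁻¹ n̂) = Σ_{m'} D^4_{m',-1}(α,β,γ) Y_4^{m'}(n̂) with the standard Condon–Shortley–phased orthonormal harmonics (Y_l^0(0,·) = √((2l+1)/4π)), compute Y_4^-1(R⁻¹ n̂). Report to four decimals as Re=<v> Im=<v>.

Re=0.2641 Im=-0.1663

Need the full column D^4_{m',-1} for m'=−4..4 at α=3.155, β=0.7073, γ=0.5255.
cos(β/2)=0.938115, sin(β/2)=0.346324
d^4_{-4,-1}: single k=3 term ⇒ +0.225851;  D = +0.189024+0.123607i
d^4_{-3,-1}: k∈[2..3] ⇒ +0.648892 -0.147392 = +0.501499;  D = -0.423367-0.268816i
d^4_{-2,-1}: k∈[1..3] ⇒ +0.939531 -0.640228 +0.058170 = +0.357473;  D = +0.304321+0.187551i
d^4_{-1,-1}: k∈[0..3] ⇒ +0.599858 -1.226290 +0.334254 -0.015185 = -0.307363;  D = +0.263800+0.157738i
d^4_{0,-1}: k∈[0..3] ⇒ -0.990353 +0.809832 -0.110369 +0.002507 = -0.288383;  D = -0.249473-0.144666i
d^4_{1,-1}: k∈[0..3] ⇒ +0.817527 -0.334254 +0.022777 -0.000207 = +0.505843;  D = -0.440954-0.247864i
d^4_{2,-1}: k∈[0..2] ⇒ -0.426819 +0.087255 -0.002378 = -0.341943;  D = -0.300298-0.163541i
d^4_{3,-1}: k∈[0..1] ⇒ +0.147392 -0.012053 = +0.135340;  D = -0.119714-0.063130i
d^4_{4,-1}: single k=0 term ⇒ -0.030781;  D = -0.027417-0.013991i
Y_4^{m'}(θ=2.2154,φ=4.6784) and Σ D·Y over m':
  (+0.1890+0.1236i)·(+0.1790+0.0245i)  (-0.4234-0.2688i)·(-0.0391+0.3821i)  (+0.3043+0.1876i)·(-0.3257-0.0222i)  (+0.2638+0.1577i)·(-0.0036+0.1073i)  (-0.2495-0.1447i)·(-0.3458+0.0000i)  (-0.4410-0.2479i)·(+0.0036+0.1073i)  (-0.3003-0.1635i)·(-0.3257+0.0222i)  (-0.1197-0.0631i)·(+0.0391+0.3821i)  (-0.0274-0.0140i)·(+0.1790-0.0245i)
Y_4^-1(R⁻¹ n̂) = +0.264125-0.166256i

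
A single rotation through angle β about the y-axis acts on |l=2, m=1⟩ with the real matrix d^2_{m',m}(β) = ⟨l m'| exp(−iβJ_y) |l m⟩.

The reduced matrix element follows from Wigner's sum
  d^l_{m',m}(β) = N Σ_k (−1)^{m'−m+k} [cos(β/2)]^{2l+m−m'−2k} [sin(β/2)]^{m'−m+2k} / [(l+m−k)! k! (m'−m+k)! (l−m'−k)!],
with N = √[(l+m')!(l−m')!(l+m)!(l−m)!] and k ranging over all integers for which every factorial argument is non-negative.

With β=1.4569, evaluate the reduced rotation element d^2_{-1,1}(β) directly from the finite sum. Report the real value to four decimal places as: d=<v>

d^2_{-1,1}(β=1.4569) via Wigner's sum:
With c≡cos(β/2)=0.746207 and s≡sin(β/2)=0.665714, N=[1·6·6·1]^{1/2}=6.000000
k∈{2,3} keeps every argument non-negative
  k=2: (−1)^0·6.0000/(2)·0.7462^2·0.6657^2 = +0.740313
  k=3: (−1)^1·6.0000/(6)·0.7462^0·0.6657^4 = -0.196404
d^2_{-1,1}(1.4569) = +0.740313 -0.196404 = +0.543909

d=0.5439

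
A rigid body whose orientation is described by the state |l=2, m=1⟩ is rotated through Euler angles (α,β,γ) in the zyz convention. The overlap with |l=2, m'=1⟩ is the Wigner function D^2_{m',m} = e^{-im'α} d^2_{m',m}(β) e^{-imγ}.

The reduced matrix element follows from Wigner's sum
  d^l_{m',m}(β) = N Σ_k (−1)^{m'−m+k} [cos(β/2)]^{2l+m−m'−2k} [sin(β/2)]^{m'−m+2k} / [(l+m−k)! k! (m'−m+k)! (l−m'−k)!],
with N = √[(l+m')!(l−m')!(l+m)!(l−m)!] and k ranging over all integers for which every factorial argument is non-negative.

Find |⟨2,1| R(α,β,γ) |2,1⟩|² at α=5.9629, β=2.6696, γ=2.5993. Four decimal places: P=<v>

First d^2_{1,1}(β=2.6696), then the phase factors e^{-i(1)α} and e^{-i(1)γ}:
With c≡cos(β/2)=0.233812 and s≡sin(β/2)=0.972282, N=[6·1·6·1]^{1/2}=6.000000
k: max(0,(1)−(1))=0 … min(2+(1),2−(1))=1
  k=0: (−1)^0·6.0000/(6)·0.2338^4·0.9723^0 = +0.002989
  k=1: (−1)^1·6.0000/(2)·0.2338^2·0.9723^2 = -0.155038
d^2_{1,1}(2.6696) = +0.002989 -0.155038 = -0.152050
|D^2_{1,1}|² = |d^2_{1,1}(β)|² = (-0.152050)² = 0.023119 (the z-rotation phases have unit modulus)

P=0.0231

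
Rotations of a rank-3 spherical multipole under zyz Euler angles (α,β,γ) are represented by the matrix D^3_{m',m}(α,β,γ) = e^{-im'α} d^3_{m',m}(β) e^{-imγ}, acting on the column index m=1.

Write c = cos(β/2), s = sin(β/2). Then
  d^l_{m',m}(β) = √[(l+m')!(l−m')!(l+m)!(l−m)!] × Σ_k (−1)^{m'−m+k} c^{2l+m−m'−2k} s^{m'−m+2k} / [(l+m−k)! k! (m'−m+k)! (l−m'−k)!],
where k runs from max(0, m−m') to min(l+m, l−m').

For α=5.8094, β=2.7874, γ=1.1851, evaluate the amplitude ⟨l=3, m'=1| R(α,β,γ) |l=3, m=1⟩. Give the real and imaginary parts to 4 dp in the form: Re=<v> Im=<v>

D^3_{1,1}(5.8094,2.7874,1.1851) = e^{-i·1·5.8094}·d^3_{1,1}(2.7874)·e^{-i·1·1.1851}. Compute d first:
c=cos(2.7874/2)=0.176172, s=sin(2.7874/2)=0.984359; N=√[24·2·24·2]=48.000000
The bounds max(0,m−m')=0 and min(l+m,l−m')=2 give 3 terms
  k=0: (−1)^0·48.0000/(48)·0.1762^6·0.9844^0 = +0.000030
  k=1: (−1)^1·48.0000/(6)·0.1762^4·0.9844^2 = -0.007467
  k=2: (−1)^2·48.0000/(8)·0.1762^2·0.9844^4 = +0.174840
d^3_{1,1}(2.7874) = +0.000030 -0.007467 +0.174840 = +0.167403
Attach z-rotation phases: D = e^{-i(1)(5.8094)}·(+0.167403)·e^{-i(1)(1.1851)} = +0.126808-0.109285i

Re=0.1268 Im=-0.1093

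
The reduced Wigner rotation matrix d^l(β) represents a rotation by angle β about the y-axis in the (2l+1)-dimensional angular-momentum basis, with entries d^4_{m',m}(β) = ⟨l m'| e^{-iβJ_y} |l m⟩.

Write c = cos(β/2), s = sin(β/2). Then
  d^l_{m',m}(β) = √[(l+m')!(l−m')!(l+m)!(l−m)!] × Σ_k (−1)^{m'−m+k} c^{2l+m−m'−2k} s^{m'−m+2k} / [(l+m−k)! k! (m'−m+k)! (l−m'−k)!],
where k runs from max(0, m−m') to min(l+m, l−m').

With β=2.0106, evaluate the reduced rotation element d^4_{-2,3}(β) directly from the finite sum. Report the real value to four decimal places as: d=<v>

d^4_{-2,3}(β=2.0106) via Wigner's sum:
Half-angle: c=0.535835, s=0.844323. N=√(2·720·5040·1)=2693.993318
k: max(0,(3)−(-2))=5 … min(4+(3),4−(-2))=6
  k=5: (−1)^0·2693.9933/(240)·0.5358^3·0.8443^5 = +0.741004
  k=6: (−1)^1·2693.9933/(720)·0.5358^1·0.8443^7 = -0.613274
d^4_{-2,3}(2.0106) = +0.741004 -0.613274 = +0.127731

d=0.1277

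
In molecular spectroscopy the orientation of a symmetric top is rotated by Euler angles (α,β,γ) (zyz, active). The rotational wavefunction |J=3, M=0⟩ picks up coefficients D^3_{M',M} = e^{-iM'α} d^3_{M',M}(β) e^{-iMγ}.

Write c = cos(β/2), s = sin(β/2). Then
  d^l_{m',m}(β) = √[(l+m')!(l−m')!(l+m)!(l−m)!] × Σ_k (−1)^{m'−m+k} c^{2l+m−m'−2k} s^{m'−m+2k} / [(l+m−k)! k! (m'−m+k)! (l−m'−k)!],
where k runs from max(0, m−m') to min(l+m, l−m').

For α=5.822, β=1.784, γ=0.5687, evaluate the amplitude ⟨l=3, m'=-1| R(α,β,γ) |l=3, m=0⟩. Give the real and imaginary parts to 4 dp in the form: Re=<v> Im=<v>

Re=-0.2942 Im=0.1462

First d^3_{-1,0}(β=1.784), then the phase factors e^{-i(-1)α} and e^{-i(0)γ}:
c=cos(1.784/2)=0.627857, s=sin(1.784/2)=0.778329; N=√[2·24·6·6]=41.569219
k∈{1,2,3} keeps every argument non-negative
  k=1: (−1)^0·41.5692/(12)·0.6279^5·0.7783^1 = +0.263061
  k=2: (−1)^1·41.5692/(4)·0.6279^3·0.7783^3 = -1.212783
  k=3: (−1)^2·41.5692/(12)·0.6279^1·0.7783^5 = +0.621251
d^3_{-1,0}(1.784) = +0.263061 -1.212783 +0.621251 = -0.328471
Attach z-rotation phases: D = e^{-i(-1)(5.822)}·(-0.328471)·e^{-i(0)(0.5687)} = -0.294154+0.146173i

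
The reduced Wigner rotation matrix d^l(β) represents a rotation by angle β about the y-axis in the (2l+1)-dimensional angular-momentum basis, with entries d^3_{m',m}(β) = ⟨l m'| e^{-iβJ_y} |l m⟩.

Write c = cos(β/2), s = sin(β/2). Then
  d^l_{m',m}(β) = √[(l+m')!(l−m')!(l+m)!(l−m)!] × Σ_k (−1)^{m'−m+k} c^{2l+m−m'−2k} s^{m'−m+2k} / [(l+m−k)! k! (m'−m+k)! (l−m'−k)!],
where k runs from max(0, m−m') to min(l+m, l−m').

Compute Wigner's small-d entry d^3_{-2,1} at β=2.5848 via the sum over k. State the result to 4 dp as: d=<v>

d=-0.5975

d^3_{-2,1}(β=2.5848) via Wigner's sum:
c=cos(2.5848/2)=0.274814, s=sin(2.5848/2)=0.961497; N=√[1·120·24·2]=75.894664
k∈{3,4} keeps every argument non-negative
  k=3: (−1)^0·75.8947/(12)·0.2748^3·0.9615^3 = +0.116679
  k=4: (−1)^1·75.8947/(24)·0.2748^1·0.9615^5 = -0.714134
d^3_{-2,1}(2.5848) = +0.116679 -0.714134 = -0.597455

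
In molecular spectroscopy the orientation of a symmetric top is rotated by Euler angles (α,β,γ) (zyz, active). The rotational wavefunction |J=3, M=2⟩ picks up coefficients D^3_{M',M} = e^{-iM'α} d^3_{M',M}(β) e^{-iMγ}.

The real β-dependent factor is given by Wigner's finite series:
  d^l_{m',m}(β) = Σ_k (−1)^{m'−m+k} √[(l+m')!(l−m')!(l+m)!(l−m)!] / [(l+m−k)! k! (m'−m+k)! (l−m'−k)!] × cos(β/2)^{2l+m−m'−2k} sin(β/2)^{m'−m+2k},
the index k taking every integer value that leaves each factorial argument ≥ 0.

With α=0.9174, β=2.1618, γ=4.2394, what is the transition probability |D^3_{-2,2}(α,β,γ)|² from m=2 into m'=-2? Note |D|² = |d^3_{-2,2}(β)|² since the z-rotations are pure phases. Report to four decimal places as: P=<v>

P=0.0396

First d^3_{-2,2}(β=2.1618), then the phase factors e^{-i(-2)α} and e^{-i(2)γ}:
c=cos(2.1618/2)=0.470534, s=sin(2.1618/2)=0.882382; N=√[1·120·120·1]=120.000000
k∈{4,5} keeps every argument non-negative
  k=4: (−1)^0·120.0000/(24)·0.4705^2·0.8824^4 = +0.671087
  k=5: (−1)^1·120.0000/(120)·0.4705^0·0.8824^6 = -0.471997
d^3_{-2,2}(2.1618) = +0.671087 -0.471997 = +0.199090
|D^3_{-2,2}|² = |d^3_{-2,2}(β)|² = (+0.199090)² = 0.039637 (the z-rotation phases have unit modulus)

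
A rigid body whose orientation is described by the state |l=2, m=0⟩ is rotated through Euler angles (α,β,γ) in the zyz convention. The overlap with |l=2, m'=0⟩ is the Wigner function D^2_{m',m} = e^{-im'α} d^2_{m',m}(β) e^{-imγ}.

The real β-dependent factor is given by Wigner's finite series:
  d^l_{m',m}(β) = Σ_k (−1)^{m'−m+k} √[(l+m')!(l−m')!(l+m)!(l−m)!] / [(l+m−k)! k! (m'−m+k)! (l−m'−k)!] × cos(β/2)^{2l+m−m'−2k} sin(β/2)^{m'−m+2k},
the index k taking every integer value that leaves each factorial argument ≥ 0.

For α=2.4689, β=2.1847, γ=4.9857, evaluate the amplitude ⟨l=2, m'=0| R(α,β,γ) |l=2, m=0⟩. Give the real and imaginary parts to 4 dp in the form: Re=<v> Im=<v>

D^2_{0,0}(2.4689,2.1847,4.9857) = e^{-i·0·2.4689}·d^2_{0,0}(2.1847)·e^{-i·0·4.9857}. Compute d first:
c=cos(2.1847/2)=0.460401, s=sin(2.1847/2)=0.887711; N=√[2·2·2·2]=4.000000
The bounds max(0,m−m')=0 and min(l+m,l−m')=2 give 3 terms
  k=0: (−1)^0·4.0000/(4)·0.4604^4·0.8877^0 = +0.044931
  k=1: (−1)^1·4.0000/(1)·0.4604^2·0.8877^2 = -0.668152
  k=2: (−1)^2·4.0000/(4)·0.4604^0·0.8877^4 = +0.620993
d^2_{0,0}(2.1847) = +0.044931 -0.668152 +0.620993 = -0.002228
D = (+1.000000+0.000000i)·(-0.002228)·(+1.000000+0.000000i) = -0.002228+0.000000i

Re=-0.0022 Im=0.0000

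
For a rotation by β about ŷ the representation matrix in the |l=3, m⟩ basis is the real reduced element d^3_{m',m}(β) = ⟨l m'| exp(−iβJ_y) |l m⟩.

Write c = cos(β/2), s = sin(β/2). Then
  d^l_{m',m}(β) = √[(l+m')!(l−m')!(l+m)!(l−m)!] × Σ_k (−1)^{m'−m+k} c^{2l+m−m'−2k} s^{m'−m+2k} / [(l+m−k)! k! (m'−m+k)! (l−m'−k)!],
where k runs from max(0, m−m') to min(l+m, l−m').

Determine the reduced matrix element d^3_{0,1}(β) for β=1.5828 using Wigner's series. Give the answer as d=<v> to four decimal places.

d^3_{0,1}(β=1.5828) via Wigner's sum:
Half-angle: c=0.702850, s=0.711338. N=√(6·6·24·2)=41.569219
The bounds max(0,m−m')=1 and min(l+m,l−m')=3 give 3 terms
  k=1: (−1)^0·41.5692/(12)·0.7029^5·0.7113^1 = +0.422649
  k=2: (−1)^1·41.5692/(4)·0.7029^3·0.7113^3 = -1.298757
  k=3: (−1)^2·41.5692/(12)·0.7029^1·0.7113^5 = +0.443438
d^3_{0,1}(1.5828) = +0.422649 -1.298757 +0.443438 = -0.432670

d=-0.4327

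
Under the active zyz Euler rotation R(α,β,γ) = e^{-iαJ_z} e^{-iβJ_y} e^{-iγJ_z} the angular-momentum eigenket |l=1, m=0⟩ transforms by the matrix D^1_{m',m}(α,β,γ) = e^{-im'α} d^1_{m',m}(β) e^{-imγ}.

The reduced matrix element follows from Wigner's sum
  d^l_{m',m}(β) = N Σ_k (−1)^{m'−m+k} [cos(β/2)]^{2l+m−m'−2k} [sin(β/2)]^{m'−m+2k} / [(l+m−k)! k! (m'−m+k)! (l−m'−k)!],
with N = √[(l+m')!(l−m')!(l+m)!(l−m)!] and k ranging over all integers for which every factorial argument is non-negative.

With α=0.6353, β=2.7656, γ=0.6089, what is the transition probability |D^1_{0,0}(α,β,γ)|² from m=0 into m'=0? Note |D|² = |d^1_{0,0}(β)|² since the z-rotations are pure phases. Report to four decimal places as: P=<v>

P=0.8652

D^1_{0,0}(0.6353,2.7656,0.6089) = e^{-i·0·0.6353}·d^1_{0,0}(2.7656)·e^{-i·0·0.6089}. Compute d first:
Half-angle: c=0.186891, s=0.982381. N=√(1·1·1·1)=1.000000
The bounds max(0,m−m')=0 and min(l+m,l−m')=1 give 2 terms
  k=0: (−1)^0·1.0000/(1)·0.1869^2·0.9824^0 = +0.034928
  k=1: (−1)^1·1.0000/(1)·0.1869^0·0.9824^2 = -0.965072
d^1_{0,0}(2.7656) = +0.034928 -0.965072 = -0.930144
|D^1_{0,0}|² = |d^1_{0,0}(β)|² = (-0.930144)² = 0.865167 (the z-rotation phases have unit modulus)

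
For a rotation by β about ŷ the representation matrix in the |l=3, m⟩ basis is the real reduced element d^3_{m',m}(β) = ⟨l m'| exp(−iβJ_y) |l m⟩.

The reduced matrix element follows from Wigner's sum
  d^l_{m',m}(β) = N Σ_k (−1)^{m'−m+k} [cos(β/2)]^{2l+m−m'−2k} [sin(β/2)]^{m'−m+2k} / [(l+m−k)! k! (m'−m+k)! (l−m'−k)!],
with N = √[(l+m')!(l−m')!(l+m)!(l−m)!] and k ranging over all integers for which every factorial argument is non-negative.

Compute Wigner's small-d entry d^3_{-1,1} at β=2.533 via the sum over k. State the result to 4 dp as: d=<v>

d^3_{-1,1}(β=2.533) via Wigner's sum:
c=cos(2.533/2)=0.299622, s=sin(2.533/2)=0.954058; N=√[2·24·24·2]=48.000000
The bounds max(0,m−m')=2 and min(l+m,l−m')=4 give 3 terms
  k=2: (−1)^0·48.0000/(8)·0.2996^4·0.9541^2 = +0.044014
  k=3: (−1)^1·48.0000/(6)·0.2996^2·0.9541^4 = -0.595026
  k=4: (−1)^2·48.0000/(48)·0.2996^0·0.9541^6 = +0.754134
d^3_{-1,1}(2.533) = +0.044014 -0.595026 +0.754134 = +0.203122

d=0.2031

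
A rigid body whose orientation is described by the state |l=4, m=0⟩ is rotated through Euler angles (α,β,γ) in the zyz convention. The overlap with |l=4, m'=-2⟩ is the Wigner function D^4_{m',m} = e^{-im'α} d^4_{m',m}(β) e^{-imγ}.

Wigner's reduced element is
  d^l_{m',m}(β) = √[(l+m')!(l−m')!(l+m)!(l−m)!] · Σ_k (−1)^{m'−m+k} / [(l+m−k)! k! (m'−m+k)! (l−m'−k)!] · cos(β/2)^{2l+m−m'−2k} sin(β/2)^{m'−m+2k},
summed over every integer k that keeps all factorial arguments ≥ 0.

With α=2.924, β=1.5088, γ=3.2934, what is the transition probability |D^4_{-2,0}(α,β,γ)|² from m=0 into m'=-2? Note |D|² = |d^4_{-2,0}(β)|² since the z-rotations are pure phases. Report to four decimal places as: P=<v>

Split into d^4_{-2,0}(β=1.5088) × two z-phases.
With c≡cos(β/2)=0.728683 and s≡sin(β/2)=0.684852, N=[2·720·24·24]^{1/2}=910.735966
The bounds max(0,m−m')=2 and min(l+m,l−m')=4 give 3 terms
  k=2: (−1)^0·910.7360/(96)·0.7287^6·0.6849^2 = +0.666108
  k=3: (−1)^1·910.7360/(36)·0.7287^4·0.6849^4 = -1.569023
  k=4: (−1)^2·910.7360/(96)·0.7287^2·0.6849^6 = +0.519729
d^4_{-2,0}(1.5088) = +0.666108 -1.569023 +0.519729 = -0.383187
|D^4_{-2,0}|² = |d^4_{-2,0}(β)|² = (-0.383187)² = 0.146832 (the z-rotation phases have unit modulus)

P=0.1468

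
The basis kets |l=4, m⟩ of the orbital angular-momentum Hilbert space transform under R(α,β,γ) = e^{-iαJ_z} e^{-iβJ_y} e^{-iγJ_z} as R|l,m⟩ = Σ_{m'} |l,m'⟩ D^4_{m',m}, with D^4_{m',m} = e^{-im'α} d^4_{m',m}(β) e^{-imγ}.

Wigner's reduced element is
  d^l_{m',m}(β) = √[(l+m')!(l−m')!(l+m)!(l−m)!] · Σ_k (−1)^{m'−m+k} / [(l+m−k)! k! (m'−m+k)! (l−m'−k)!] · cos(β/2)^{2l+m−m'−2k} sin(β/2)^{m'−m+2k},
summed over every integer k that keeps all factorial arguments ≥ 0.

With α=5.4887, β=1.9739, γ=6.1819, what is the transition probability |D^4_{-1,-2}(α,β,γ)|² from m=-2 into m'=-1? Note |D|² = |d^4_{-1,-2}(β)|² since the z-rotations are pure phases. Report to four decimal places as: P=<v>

P=0.1486

Split into d^4_{-1,-2}(β=1.9739) × two z-phases.
With c≡cos(β/2)=0.551237 and s≡sin(β/2)=0.834349, N=[6·120·2·720]^{1/2}=1018.233765
Admissible k: 0..2 (factorial args all ≥0)
  k=0: (−1)^1·1018.2338/(240)·0.5512^7·0.8343^1 = -0.054746
  k=1: (−1)^2·1018.2338/(48)·0.5512^5·0.8343^3 = +0.627107
  k=2: (−1)^3·1018.2338/(72)·0.5512^3·0.8343^5 = -0.957785
d^4_{-1,-2}(1.9739) = -0.054746 +0.627107 -0.957785 = -0.385425
|D^4_{-1,-2}|² = |d^4_{-1,-2}(β)|² = (-0.385425)² = 0.148552 (the z-rotation phases have unit modulus)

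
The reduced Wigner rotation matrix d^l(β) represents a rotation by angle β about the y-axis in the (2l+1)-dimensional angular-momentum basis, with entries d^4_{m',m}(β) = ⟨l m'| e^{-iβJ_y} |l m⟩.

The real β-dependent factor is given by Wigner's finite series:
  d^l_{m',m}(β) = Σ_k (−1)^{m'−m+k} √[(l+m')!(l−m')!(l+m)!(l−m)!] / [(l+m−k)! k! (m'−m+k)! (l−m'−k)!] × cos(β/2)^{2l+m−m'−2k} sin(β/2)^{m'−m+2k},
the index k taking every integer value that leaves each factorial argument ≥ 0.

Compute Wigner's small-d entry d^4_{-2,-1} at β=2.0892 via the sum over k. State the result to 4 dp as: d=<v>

d^4_{-2,-1}(β=2.0892) via Wigner's sum:
With c≡cos(β/2)=0.502248 and s≡sin(β/2)=0.864724, N=[2·720·6·120]^{1/2}=1018.233765
k∈{1,2,3} keeps every argument non-negative
  k=1: (−1)^0·1018.2338/(240)·0.5022^7·0.8647^1 = +0.029576
  k=2: (−1)^1·1018.2338/(48)·0.5022^5·0.8647^3 = -0.438358
  k=3: (−1)^2·1018.2338/(72)·0.5022^3·0.8647^5 = +0.866276
d^4_{-2,-1}(2.0892) = +0.029576 -0.438358 +0.866276 = +0.457494

d=0.4575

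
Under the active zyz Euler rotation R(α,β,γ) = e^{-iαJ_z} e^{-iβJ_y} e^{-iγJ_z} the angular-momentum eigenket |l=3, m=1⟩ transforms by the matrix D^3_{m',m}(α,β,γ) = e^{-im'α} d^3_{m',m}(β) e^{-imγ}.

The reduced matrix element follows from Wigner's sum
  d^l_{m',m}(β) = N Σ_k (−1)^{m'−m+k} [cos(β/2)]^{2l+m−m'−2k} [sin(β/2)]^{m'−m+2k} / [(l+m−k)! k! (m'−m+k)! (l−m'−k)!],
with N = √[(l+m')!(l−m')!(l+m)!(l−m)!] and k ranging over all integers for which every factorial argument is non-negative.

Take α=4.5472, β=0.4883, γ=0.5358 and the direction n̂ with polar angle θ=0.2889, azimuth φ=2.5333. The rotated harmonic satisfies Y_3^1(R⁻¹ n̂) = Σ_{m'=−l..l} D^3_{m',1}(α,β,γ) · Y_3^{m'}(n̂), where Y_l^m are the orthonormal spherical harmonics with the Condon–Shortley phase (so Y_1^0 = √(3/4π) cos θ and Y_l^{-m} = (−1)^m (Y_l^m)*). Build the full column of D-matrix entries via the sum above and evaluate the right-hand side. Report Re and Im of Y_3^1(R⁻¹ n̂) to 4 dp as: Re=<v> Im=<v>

Need the full column D^3_{m',1} for m'=−3..3 at α=4.5472, β=0.4883, γ=0.5358.
cos(β/2)=0.970343, sin(β/2)=0.241732
d^3_{-3,1}: single k=4 term ⇒ +0.012452;  D = +0.010684+0.006396i
d^3_{-2,1}: k∈[3..4] ⇒ +0.081622 -0.002533 = +0.079089;  D = -0.051229+0.060255i
d^3_{-1,1}: k∈[2..4] ⇒ +0.310828 -0.025720 +0.000200 = +0.285307;  D = -0.184015-0.218033i
d^3_{0,1}: k∈[1..3] ⇒ +0.720362 -0.134118 +0.002774 = +0.589018;  D = +0.506473-0.300711i
d^3_{1,1}: k∈[0..2] ⇒ +0.834742 -0.414437 +0.019290 = +0.439595;  D = +0.159215+0.409749i
d^3_{2,1}: k∈[0..1] ⇒ -0.657598 +0.081622 = -0.575976;  D = +0.563866-0.117488i
d^3_{3,1}: single k=0 term ⇒ +0.200638;  D = -0.008070-0.200476i
Y_3^{m'}(θ=0.2889,φ=2.5333) and Σ D·Y over m':
  (+0.0107+0.0064i)·(+0.0024-0.0093i)  (-0.0512+0.0603i)·(+0.0276+0.0746i)  (-0.1840-0.2180i)·(-0.2716-0.1891i)  (+0.5065-0.3007i)·(+0.5703+0.0000i)  (+0.1592+0.4097i)·(+0.2716-0.1891i)  (+0.5639-0.1175i)·(+0.0276-0.0746i)  (-0.0081-0.2005i)·(-0.0024-0.0093i)
Y_3^1(R⁻¹ n̂) = +0.417399-0.043279i

Re=0.4174 Im=-0.0433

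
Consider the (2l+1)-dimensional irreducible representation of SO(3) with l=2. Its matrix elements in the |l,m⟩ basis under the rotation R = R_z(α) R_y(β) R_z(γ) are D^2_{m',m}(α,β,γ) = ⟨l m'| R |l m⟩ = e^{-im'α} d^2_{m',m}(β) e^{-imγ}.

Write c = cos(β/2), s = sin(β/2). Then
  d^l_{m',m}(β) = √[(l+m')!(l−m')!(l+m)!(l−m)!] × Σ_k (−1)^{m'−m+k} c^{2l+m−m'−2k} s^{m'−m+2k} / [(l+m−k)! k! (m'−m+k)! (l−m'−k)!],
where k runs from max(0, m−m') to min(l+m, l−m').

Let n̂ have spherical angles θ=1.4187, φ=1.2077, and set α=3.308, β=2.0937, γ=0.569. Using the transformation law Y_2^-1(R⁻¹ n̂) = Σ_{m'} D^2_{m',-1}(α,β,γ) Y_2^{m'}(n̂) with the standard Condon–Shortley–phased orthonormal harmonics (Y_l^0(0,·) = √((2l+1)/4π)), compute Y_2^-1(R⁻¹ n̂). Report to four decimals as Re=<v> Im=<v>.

Need the full column D^2_{m',-1} for m'=−2..2 at α=3.308, β=2.0937, γ=0.569.
cos(β/2)=0.500301, sin(β/2)=0.865852
d^2_{-2,-1}: single k=1 term ⇒ +0.216854;  D = +0.134490+0.170112i
d^2_{-1,-1}: k∈[0..1] ⇒ +0.062651 -0.562951 = -0.500301;  D = +0.371002+0.335646i
d^2_{0,-1}: k∈[0..1] ⇒ -0.265591 +0.795495 = +0.529904;  D = +0.446412+0.285507i
d^2_{1,-1}: k∈[0..1] ⇒ +0.562951 -0.562049 = +0.000903;  D = -0.000831-0.000354i
d^2_{2,-1}: single k=0 term ⇒ -0.649519;  D = -0.631487-0.151984i
Y_2^{m'}(θ=1.4187,φ=1.2077) and Σ D·Y over m':
  (+0.1345+0.1701i)·(-0.2822-0.2506i)  (+0.3710+0.3356i)·(+0.0411-0.1082i)  (+0.4464+0.2855i)·(-0.2937+0.0000i)  (-0.0008-0.0004i)·(-0.0411-0.1082i)  (-0.6315-0.1520i)·(-0.2822+0.2506i)
Y_2^-1(R⁻¹ n̂) = +0.141412-0.307150i

Re=0.1414 Im=-0.3071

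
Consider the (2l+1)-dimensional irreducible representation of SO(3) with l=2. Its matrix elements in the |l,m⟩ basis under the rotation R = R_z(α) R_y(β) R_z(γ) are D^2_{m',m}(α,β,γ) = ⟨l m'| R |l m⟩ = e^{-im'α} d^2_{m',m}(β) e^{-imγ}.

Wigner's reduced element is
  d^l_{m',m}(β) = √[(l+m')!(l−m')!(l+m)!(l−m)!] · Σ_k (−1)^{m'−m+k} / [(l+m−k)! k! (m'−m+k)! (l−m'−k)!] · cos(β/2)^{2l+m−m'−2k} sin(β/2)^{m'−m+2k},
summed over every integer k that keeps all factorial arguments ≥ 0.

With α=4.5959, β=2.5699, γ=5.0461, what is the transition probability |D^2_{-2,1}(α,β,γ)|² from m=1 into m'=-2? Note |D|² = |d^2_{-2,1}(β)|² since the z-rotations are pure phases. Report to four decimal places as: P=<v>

D^2_{-2,1}(4.5959,2.5699,5.0461) = e^{-i·-2·4.5959}·d^2_{-2,1}(2.5699)·e^{-i·1·5.0461}. Compute d first:
With c≡cos(β/2)=0.281970 and s≡sin(β/2)=0.959423, N=[1·24·6·1]^{1/2}=12.000000
k: max(0,(1)−(-2))=3 … min(2+(1),2−(-2))=3
  k=3: (−1)^0·12.0000/(6)·0.2820^1·0.9594^3 = +0.498039
d^2_{-2,1}(2.5699) = +0.498039
|D^2_{-2,1}|² = |d^2_{-2,1}(β)|² = (+0.498039)² = 0.248043 (the z-rotation phases have unit modulus)

P=0.2480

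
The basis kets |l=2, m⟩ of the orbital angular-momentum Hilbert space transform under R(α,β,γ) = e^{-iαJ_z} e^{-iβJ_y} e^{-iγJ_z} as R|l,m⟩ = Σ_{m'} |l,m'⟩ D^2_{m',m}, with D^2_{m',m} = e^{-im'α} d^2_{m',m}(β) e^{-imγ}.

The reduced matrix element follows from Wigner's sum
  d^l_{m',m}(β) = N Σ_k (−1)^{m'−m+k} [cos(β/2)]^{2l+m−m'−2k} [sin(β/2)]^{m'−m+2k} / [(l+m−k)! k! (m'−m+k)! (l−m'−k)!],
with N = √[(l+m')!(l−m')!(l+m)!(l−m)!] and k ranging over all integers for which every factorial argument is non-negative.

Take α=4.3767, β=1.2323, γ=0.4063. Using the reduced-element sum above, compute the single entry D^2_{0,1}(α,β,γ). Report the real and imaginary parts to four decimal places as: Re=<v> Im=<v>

Re=0.3524 Im=-0.1516

First d^2_{0,1}(β=1.2323), then the phase factors e^{-i(0)α} and e^{-i(1)γ}:
With c≡cos(β/2)=0.816109 and s≡sin(β/2)=0.577897, N=[2·2·6·1]^{1/2}=4.898979
Admissible k: 1..2 (factorial args all ≥0)
  k=1: (−1)^0·4.8990/(2)·0.8161^3·0.5779^1 = +0.769434
  k=2: (−1)^1·4.8990/(2)·0.8161^1·0.5779^3 = -0.385813
d^2_{0,1}(1.2323) = +0.769434 -0.385813 = +0.383622
Phases: e^{-i·(0)·4.3767}=+1.000000+0.000000i, e^{-i·(1)·0.4063}=+0.918589-0.395213i ⇒ D=+0.352391-0.151612i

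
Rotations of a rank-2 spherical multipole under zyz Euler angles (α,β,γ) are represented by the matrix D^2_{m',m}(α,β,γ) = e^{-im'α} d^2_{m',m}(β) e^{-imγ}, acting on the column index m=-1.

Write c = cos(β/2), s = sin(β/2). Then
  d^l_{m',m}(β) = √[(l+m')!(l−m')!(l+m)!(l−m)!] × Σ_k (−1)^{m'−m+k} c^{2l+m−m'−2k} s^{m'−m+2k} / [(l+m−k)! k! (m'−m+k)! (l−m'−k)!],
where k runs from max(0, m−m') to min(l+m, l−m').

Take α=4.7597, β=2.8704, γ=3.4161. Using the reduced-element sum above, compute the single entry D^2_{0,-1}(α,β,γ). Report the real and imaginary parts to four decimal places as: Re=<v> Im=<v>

Re=-0.3043 Im=-0.0857

First d^2_{0,-1}(β=2.8704), then the phase factors e^{-i(0)α} and e^{-i(-1)γ}:
c=cos(2.8704/2)=0.135181, s=sin(2.8704/2)=0.990821; N=√[2·2·1·6]=4.898979
k∈{0,1} keeps every argument non-negative
  k=0: (−1)^1·4.8990/(2)·0.1352^3·0.9908^1 = -0.005995
  k=1: (−1)^2·4.8990/(2)·0.1352^1·0.9908^3 = +0.322090
d^2_{0,-1}(2.8704) = -0.005995 +0.322090 = +0.316095
D = (+1.000000+0.000000i)·(+0.316095)·(-0.962559-0.271073i) = -0.304260-0.085685i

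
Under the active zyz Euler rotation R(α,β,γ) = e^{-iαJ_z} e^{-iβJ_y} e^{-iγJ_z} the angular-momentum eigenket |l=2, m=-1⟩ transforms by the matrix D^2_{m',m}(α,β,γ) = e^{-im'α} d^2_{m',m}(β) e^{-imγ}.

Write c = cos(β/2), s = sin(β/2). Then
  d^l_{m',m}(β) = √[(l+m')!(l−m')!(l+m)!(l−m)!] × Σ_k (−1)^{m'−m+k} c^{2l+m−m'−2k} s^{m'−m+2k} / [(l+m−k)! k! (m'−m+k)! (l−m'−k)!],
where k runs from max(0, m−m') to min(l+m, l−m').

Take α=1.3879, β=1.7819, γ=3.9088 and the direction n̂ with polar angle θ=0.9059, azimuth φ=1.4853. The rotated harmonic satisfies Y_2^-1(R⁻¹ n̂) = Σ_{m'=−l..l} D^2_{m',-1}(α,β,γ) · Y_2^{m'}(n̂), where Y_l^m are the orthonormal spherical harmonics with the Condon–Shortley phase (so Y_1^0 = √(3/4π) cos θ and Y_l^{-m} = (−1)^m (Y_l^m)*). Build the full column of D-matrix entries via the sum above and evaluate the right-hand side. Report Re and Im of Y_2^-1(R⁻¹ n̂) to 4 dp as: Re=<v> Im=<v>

Need the full column D^2_{m',-1} for m'=−2..2 at α=1.3879, β=1.7819, γ=3.9088.
cos(β/2)=0.628674, sin(β/2)=0.777669
d^2_{-2,-1}: single k=1 term ⇒ +0.386456;  D = +0.355737+0.150997i
d^2_{-1,-1}: k∈[0..1] ⇒ +0.156207 -0.717070 = -0.560863;  D = -0.309386+0.467811i
d^2_{0,-1}: k∈[0..1] ⇒ -0.473310 +0.724245 = +0.250935;  D = -0.180636-0.174181i
d^2_{1,-1}: k∈[0..1] ⇒ +0.717070 -0.365746 = +0.351324;  D = -0.285793+0.204329i
d^2_{2,-1}: single k=0 term ⇒ -0.591344;  D = -0.250697-0.535573i
Y_2^{m'}(θ=0.9059,φ=1.4853) and Σ D·Y over m':
  (+0.3557+0.1510i)·(-0.2357-0.0407i)  (-0.3094+0.4678i)·(+0.0320-0.3737i)  (-0.1806-0.1742i)·(+0.0448+0.0000i)  (-0.2858+0.2043i)·(-0.0320-0.3737i)  (-0.2507-0.5356i)·(-0.2357+0.0407i)
Y_2^-1(R⁻¹ n̂) = +0.245548+0.289058i

Re=0.2455 Im=0.2891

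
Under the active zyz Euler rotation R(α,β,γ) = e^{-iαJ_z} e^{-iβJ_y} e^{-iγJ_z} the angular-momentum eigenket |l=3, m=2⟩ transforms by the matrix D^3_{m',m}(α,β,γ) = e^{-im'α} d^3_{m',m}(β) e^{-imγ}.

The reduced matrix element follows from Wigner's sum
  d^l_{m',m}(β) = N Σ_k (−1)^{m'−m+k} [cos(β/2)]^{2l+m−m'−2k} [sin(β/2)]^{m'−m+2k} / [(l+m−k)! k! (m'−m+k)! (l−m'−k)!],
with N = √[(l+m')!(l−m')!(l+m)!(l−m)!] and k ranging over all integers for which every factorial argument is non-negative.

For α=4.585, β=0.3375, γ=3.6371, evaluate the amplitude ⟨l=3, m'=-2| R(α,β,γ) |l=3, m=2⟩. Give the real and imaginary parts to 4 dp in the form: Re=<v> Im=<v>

Re=-0.0012 Im=0.0036

Split into d^3_{-2,2}(β=0.3375) × two z-phases.
c=cos(0.3375/2)=0.985795, s=sin(0.3375/2)=0.167950; N=√[1·120·120·1]=120.000000
k: max(0,(2)−(-2))=4 … min(3+(2),3−(-2))=5
  k=4: (−1)^0·120.0000/(24)·0.9858^2·0.1680^4 = +0.003866
  k=5: (−1)^1·120.0000/(120)·0.9858^0·0.1680^6 = -0.000022
d^3_{-2,2}(0.3375) = +0.003866 -0.000022 = +0.003844
Phases: e^{-i·(-2)·4.585}=-0.967719+0.252031i, e^{-i·(2)·3.6371}=+0.547841-0.836582i ⇒ D=-0.001227+0.003642i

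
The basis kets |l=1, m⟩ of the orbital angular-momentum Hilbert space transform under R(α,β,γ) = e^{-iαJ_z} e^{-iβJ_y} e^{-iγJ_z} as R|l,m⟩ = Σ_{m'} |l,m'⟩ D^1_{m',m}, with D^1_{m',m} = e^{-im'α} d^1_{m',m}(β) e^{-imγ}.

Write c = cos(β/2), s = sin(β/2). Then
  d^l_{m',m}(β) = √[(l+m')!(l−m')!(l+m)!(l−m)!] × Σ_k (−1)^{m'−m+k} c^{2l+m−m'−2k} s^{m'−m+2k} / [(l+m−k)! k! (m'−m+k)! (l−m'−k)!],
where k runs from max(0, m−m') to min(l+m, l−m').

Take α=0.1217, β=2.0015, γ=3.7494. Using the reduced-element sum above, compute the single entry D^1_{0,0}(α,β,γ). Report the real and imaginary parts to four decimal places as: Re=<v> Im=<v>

Re=-0.4175 Im=0.0000

Split into d^1_{0,0}(β=2.0015) × two z-phases.
c=cos(2.0015/2)=0.539671, s=sin(2.0015/2)=0.841876; N=√[1·1·1·1]=1.000000
k: max(0,(0)−(0))=0 … min(1+(0),1−(0))=1
  k=0: (−1)^0·1.0000/(1)·0.5397^2·0.8419^0 = +0.291245
  k=1: (−1)^1·1.0000/(1)·0.5397^0·0.8419^2 = -0.708755
d^1_{0,0}(2.0015) = +0.291245 -0.708755 = -0.417510
Attach z-rotation phases: D = e^{-i(0)(0.1217)}·(-0.417510)·e^{-i(0)(3.7494)} = -0.417510+0.000000i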